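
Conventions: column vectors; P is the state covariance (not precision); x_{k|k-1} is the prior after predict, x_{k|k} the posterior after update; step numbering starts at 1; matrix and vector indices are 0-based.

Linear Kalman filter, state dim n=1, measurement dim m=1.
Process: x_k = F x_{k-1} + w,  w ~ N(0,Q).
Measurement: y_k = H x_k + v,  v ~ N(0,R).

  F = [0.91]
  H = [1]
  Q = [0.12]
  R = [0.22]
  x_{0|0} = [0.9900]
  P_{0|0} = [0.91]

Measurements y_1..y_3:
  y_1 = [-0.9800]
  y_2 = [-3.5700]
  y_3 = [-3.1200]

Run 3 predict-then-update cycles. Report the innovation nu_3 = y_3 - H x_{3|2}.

innov = [-1.1176]

step 1: x^-=[0.9009]  P^-=[0.8736]  S=[1.0936]  K=[0.7988]  nu=[-1.8809]  x^+=[-0.6016]  P^+=[0.1757]
step 2: x^-=[-0.5475]  P^-=[0.2655]  S=[0.4855]  K=[0.5469]  nu=[-3.0225]  x^+=[-2.2005]  P^+=[0.1203]
step 3: x^-=[-2.0024]  P^-=[0.2196]  S=[0.4396]  K=[0.4996]  nu=[-1.1176]  x^+=[-2.5607]  P^+=[0.1099]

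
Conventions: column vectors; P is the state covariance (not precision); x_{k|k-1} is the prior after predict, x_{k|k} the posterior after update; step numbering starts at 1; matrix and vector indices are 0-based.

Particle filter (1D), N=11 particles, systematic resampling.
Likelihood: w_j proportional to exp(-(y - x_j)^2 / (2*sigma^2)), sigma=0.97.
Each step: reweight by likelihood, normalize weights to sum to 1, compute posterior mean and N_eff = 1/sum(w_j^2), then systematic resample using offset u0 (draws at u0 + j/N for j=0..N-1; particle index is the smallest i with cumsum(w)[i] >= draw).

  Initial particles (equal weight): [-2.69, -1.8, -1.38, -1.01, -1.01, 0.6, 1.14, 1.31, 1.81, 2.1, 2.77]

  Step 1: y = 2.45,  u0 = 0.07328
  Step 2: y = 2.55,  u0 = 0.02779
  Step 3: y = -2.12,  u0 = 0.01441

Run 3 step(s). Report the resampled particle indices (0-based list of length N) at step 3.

resampled_idx = [0, 0, 0, 0, 0, 0, 0, 1, 1, 1, 3]

step 1: w=[0.0000, 0.0000, 0.0001, 0.0005, 0.0005, 0.0432, 0.1069, 0.1334, 0.2141, 0.2494, 0.2520]  mean=1.9307  Neff=4.9354  idx=[6, 7, 7, 8, 8, 9, 9, 9, 10, 10, 10]
step 2: w=[0.0417, 0.0529, 0.0529, 0.0896, 0.0896, 0.1076, 0.1076, 0.1076, 0.1168, 0.1168, 0.1168]  mean=2.1592  Neff=10.0938  idx=[0, 2, 3, 4, 5, 6, 7, 8, 8, 9, 10]
step 3: w=[0.5648, 0.3086, 0.0437, 0.0437, 0.0124, 0.0124, 0.0124, 0.0005, 0.0005, 0.0005, 0.0005]  mean=1.2900  Neff=2.3893  idx=[0, 0, 0, 0, 0, 0, 0, 1, 1, 1, 3]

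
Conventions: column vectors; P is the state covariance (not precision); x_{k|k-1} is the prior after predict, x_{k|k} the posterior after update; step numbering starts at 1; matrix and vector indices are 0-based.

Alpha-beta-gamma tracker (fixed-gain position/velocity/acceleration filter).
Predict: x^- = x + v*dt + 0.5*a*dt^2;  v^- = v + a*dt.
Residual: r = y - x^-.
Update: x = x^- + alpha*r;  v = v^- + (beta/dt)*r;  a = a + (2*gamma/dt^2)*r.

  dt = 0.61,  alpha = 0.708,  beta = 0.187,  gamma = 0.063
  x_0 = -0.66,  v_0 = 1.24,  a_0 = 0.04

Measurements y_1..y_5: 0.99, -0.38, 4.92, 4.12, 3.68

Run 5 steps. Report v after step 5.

step 1: x_pred=0.1038  r=0.8862  x^+=0.7312  v^+=1.5361  a^+=0.3401
step 2: x_pred=1.7315  r=-2.1115  x^+=0.2366  v^+=1.0962  a^+=-0.3749
step 3: x_pred=0.8355  r=4.0845  x^+=3.7273  v^+=2.1196  a^+=1.0082
step 4: x_pred=5.2079  r=-1.0879  x^+=4.4377  v^+=2.4011  a^+=0.6398
step 5: x_pred=6.0214  r=-2.3414  x^+=4.3637  v^+=2.0736  a^+=-0.1530

v_post = 2.0736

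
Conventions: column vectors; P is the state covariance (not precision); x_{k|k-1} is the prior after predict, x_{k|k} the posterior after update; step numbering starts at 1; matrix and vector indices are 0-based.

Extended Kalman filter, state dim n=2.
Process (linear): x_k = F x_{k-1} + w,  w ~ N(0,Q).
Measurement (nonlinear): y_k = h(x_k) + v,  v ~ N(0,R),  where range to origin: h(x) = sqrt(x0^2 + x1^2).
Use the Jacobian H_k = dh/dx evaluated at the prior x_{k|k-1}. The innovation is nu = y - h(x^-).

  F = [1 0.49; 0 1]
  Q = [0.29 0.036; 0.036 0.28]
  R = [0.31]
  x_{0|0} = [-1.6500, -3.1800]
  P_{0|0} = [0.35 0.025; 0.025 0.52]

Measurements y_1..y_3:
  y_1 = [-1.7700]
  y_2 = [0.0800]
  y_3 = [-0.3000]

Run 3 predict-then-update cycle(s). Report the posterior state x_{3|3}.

x_post = [-0.0821, -0.1144]

step 1: x^-=[-3.2082, -3.1800]  P^-=[0.7894 0.3158; 0.3158 0.8000]  H_jac=[-0.7102 -0.7040]  S=[1.4204]  K=[-0.5512; -0.5544]  nu=[-6.2872]  x^+=[0.2573, 0.3056]  P^+=[0.3578 -0.1183; -0.1183 0.3634]
step 2: x^-=[0.4070, 0.3056]  P^-=[0.6192 0.0958; 0.0958 0.6434]  H_jac=[0.7997 0.6004]  S=[1.0299]  K=[0.5366; 0.4495]  nu=[-0.4290]  x^+=[0.1768, 0.1128]  P^+=[0.3226 -0.1526; -0.1526 0.4353]
step 3: x^-=[0.2321, 0.1128]  P^-=[0.5676 0.0967; 0.0967 0.7153]  H_jac=[0.8994 0.4370]  S=[0.9818]  K=[0.5630; 0.4070]  nu=[-0.5580]  x^+=[-0.0821, -0.1144]  P^+=[0.2564 -0.1283; -0.1283 0.5527]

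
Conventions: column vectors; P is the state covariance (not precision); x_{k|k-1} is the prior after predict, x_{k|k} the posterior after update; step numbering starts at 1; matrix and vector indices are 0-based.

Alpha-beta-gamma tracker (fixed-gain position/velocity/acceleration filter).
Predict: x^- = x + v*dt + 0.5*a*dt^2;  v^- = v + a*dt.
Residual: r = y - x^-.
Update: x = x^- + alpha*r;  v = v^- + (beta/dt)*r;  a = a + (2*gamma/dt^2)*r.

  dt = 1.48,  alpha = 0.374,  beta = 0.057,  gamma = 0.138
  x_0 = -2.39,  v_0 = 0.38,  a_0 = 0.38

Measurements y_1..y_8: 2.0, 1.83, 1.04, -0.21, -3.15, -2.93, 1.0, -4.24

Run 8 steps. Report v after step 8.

v_post = -10.4506

step 1: x_pred=-1.4114  r=3.4114  x^+=-0.1356  v^+=1.0738  a^+=0.8099
step 2: x_pred=2.3406  r=-0.5106  x^+=2.1496  v^+=2.2527  a^+=0.7455
step 3: x_pred=6.3001  r=-5.2601  x^+=4.3328  v^+=3.1535  a^+=0.0827
step 4: x_pred=9.0906  r=-9.3006  x^+=5.6122  v^+=2.9177  a^+=-1.0892
step 5: x_pred=8.7375  r=-11.8875  x^+=4.2916  v^+=0.8479  a^+=-2.5871
step 6: x_pred=2.7130  r=-5.6430  x^+=0.6025  v^+=-3.1983  a^+=-3.2981
step 7: x_pred=-7.7431  r=8.7431  x^+=-4.4732  v^+=-7.7428  a^+=-2.1965
step 8: x_pred=-18.3381  r=14.0981  x^+=-13.0654  v^+=-10.4506  a^+=-0.4200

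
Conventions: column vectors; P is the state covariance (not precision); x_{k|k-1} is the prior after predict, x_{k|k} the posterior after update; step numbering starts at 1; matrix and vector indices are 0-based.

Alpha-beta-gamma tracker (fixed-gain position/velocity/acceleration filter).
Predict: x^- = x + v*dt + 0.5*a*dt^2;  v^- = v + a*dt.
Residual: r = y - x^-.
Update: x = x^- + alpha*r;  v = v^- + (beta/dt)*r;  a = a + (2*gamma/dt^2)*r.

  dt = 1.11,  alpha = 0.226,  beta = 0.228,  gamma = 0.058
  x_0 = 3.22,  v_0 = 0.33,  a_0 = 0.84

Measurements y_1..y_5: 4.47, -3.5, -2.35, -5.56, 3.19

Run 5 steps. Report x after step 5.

step 1: x_pred=4.1038  r=0.3662  x^+=4.1865  v^+=1.3376  a^+=0.8745
step 2: x_pred=6.2100  r=-9.7100  x^+=4.0156  v^+=0.3138  a^+=-0.0397
step 3: x_pred=4.3394  r=-6.6894  x^+=2.8276  v^+=-1.1043  a^+=-0.6695
step 4: x_pred=1.1894  r=-6.7494  x^+=-0.3360  v^+=-3.2338  a^+=-1.3049
step 5: x_pred=-4.7294  r=7.9194  x^+=-2.9396  v^+=-3.0556  a^+=-0.5593

x_post = -2.9396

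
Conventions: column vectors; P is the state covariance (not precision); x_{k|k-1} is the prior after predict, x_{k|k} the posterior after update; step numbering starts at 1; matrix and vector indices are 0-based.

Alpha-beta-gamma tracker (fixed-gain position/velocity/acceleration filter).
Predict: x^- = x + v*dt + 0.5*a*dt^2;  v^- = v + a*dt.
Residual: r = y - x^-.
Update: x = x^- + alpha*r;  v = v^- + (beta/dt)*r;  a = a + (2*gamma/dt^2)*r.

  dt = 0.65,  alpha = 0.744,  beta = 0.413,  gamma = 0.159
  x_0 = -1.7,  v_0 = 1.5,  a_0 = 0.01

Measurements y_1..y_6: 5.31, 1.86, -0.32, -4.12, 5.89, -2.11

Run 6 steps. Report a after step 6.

step 1: x_pred=-0.7229  r=6.0329  x^+=3.7656  v^+=5.3397  a^+=4.5507
step 2: x_pred=8.1977  r=-6.3377  x^+=3.4825  v^+=4.2708  a^+=-0.2194
step 3: x_pred=6.2121  r=-6.5321  x^+=1.3522  v^+=-0.0223  a^+=-5.1359
step 4: x_pred=0.2528  r=-4.3728  x^+=-3.0006  v^+=-6.1390  a^+=-8.4272
step 5: x_pred=-8.7712  r=14.6612  x^+=2.1367  v^+=-2.3012  a^+=2.6078
step 6: x_pred=1.1919  r=-3.3019  x^+=-1.2647  v^+=-2.7041  a^+=0.1226

a_post = 0.1226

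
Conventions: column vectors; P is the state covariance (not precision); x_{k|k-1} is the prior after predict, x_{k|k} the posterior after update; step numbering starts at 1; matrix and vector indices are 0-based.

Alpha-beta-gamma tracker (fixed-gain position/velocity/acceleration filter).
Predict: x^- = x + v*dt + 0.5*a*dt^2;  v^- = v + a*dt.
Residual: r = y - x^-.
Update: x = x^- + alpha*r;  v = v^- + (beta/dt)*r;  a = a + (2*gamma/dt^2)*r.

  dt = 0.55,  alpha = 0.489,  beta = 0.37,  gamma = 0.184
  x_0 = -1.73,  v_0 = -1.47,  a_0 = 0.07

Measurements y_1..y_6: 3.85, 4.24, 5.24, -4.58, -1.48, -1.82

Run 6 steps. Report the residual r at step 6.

resid = 8.0196

step 1: x_pred=-2.5279  r=6.3779  x^+=0.5909  v^+=2.8591  a^+=7.8289
step 2: x_pred=3.3475  r=0.8925  x^+=3.7839  v^+=7.7654  a^+=8.9147
step 3: x_pred=9.4032  r=-4.1632  x^+=7.3674  v^+=9.8677  a^+=3.8499
step 4: x_pred=13.3770  r=-17.9570  x^+=4.5960  v^+=-0.0950  a^+=-17.9952
step 5: x_pred=1.8220  r=-3.3020  x^+=0.2073  v^+=-12.2137  a^+=-22.0122
step 6: x_pred=-9.8396  r=8.0196  x^+=-5.9180  v^+=-18.9254  a^+=-12.2562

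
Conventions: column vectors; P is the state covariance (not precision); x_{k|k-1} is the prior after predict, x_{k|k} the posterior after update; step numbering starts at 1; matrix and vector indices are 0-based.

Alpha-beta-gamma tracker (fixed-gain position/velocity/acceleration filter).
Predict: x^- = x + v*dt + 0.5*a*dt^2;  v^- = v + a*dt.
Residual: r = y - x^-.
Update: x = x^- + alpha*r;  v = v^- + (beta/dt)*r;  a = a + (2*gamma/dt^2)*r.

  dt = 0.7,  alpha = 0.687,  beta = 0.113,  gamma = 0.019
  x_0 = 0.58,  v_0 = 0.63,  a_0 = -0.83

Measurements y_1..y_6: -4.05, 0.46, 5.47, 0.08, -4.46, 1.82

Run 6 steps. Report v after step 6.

v_post = -1.8431

step 1: x_pred=0.8176  r=-4.8676  x^+=-2.5264  v^+=-0.7368  a^+=-1.2075
step 2: x_pred=-3.3380  r=3.7980  x^+=-0.7288  v^+=-0.9689  a^+=-0.9130
step 3: x_pred=-1.6307  r=7.1007  x^+=3.2475  v^+=-0.4617  a^+=-0.3623
step 4: x_pred=2.8355  r=-2.7555  x^+=0.9425  v^+=-1.1601  a^+=-0.5760
step 5: x_pred=-0.0107  r=-4.4493  x^+=-3.0674  v^+=-2.2816  a^+=-0.9210
step 6: x_pred=-4.8901  r=6.7101  x^+=-0.2803  v^+=-1.8431  a^+=-0.4006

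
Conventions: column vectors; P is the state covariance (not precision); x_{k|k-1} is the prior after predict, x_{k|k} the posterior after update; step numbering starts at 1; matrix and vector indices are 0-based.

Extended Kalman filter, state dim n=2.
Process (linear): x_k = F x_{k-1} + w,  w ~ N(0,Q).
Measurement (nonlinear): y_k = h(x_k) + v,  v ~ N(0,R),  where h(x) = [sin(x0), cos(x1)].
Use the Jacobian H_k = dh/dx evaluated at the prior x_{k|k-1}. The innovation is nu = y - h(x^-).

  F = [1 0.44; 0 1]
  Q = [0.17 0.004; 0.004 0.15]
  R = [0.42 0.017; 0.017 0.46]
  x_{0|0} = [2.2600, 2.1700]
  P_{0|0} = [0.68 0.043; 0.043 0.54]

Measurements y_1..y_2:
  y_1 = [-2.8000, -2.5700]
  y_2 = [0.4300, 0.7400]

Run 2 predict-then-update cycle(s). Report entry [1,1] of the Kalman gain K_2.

K[1,1] = 0.3600

step 1: x^-=[3.2148, 2.1700]  P^-=[0.9924 0.2846; 0.2846 0.6900]  H_jac=[-0.9973 0.0000; 0.0000 -0.8258]  S=[1.4071 0.2514; 0.2514 0.9305]  K=[-0.6917 -0.0657; -0.0970 -0.5861]  nu=[-2.7269, -2.0060]  x^+=[5.2327, 3.6103]  P^+=[0.2924 0.0508; 0.0508 0.3285]
step 2: x^-=[6.8212, 3.6103]  P^-=[0.5707 0.1994; 0.1994 0.4785]  H_jac=[0.8587 0.0000; 0.0000 0.4517]  S=[0.8409 0.0943; 0.0943 0.5576]  K=[0.5757 0.0641; 0.1632 0.3600]  nu=[-0.0824, 1.6322]  x^+=[6.8784, 4.1844]  P^+=[0.2828 0.0870; 0.0870 0.3727]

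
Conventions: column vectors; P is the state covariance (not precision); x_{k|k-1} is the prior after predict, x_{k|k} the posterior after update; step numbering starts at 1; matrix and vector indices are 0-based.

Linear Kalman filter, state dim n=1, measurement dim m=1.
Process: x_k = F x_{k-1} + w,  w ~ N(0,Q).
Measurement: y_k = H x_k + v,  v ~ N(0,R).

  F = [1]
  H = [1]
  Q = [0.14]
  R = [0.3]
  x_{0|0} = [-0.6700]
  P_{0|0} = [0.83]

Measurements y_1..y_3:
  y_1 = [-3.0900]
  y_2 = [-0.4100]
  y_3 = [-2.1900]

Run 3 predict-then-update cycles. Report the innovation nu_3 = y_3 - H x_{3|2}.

step 1: x^-=[-0.6700]  P^-=[0.9700]  S=[1.2700]  K=[0.7638]  nu=[-2.4200]  x^+=[-2.5183]  P^+=[0.2291]
step 2: x^-=[-2.5183]  P^-=[0.3691]  S=[0.6691]  K=[0.5517]  nu=[2.1083]  x^+=[-1.3553]  P^+=[0.1655]
step 3: x^-=[-1.3553]  P^-=[0.3055]  S=[0.6055]  K=[0.5045]  nu=[-0.8347]  x^+=[-1.7764]  P^+=[0.1514]

innov = [-0.8347]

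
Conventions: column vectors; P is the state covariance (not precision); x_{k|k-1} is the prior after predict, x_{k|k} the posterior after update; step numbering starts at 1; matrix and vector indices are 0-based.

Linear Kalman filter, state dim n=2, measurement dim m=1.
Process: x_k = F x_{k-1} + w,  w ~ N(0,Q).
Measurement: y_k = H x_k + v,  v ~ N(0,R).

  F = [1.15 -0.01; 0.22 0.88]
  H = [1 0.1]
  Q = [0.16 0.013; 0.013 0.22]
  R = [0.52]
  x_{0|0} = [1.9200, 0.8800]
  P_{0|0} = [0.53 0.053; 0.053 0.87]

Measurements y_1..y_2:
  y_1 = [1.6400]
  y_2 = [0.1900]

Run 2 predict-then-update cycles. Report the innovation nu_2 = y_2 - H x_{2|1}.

innov = [-1.9803]

step 1: x^-=[2.1992, 1.1968]  P^-=[0.8598 0.1930; 0.1930 0.9399]  S=[1.4278]  K=[0.6157; 0.2010]  nu=[-0.6789]  x^+=[1.7812, 1.0604]  P^+=[0.3185 0.0163; 0.0163 0.8822]
step 2: x^-=[2.0378, 1.3250]  P^-=[0.5810 0.1023; 0.1023 0.9249]  S=[1.1307]  K=[0.5229; 0.1722]  nu=[-1.9803]  x^+=[1.0023, 0.9839]  P^+=[0.2719 0.0004; 0.0004 0.8914]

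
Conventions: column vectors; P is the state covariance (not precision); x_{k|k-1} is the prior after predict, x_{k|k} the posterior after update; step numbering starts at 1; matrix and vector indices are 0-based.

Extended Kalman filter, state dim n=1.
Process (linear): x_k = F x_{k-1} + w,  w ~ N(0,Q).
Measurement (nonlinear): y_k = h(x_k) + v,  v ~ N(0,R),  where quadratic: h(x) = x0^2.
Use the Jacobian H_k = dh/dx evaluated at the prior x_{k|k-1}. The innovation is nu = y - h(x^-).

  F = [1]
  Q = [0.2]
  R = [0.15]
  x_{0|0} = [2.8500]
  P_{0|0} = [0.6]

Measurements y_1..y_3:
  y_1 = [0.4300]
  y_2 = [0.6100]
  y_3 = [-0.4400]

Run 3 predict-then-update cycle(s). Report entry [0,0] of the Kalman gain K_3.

step 1: x^-=[2.8500]  P^-=[0.8000]  H_jac=[5.7000]  S=[26.1420]  K=[0.1744]  nu=[-7.6925]  x^+=[1.5082]  P^+=[0.0046]
step 2: x^-=[1.5082]  P^-=[0.2046]  H_jac=[3.0164]  S=[2.0115]  K=[0.3068]  nu=[-1.6646]  x^+=[0.9975]  P^+=[0.0153]
step 3: x^-=[0.9975]  P^-=[0.2153]  H_jac=[1.9950]  S=[1.0067]  K=[0.4266]  nu=[-1.4350]  x^+=[0.3854]  P^+=[0.0321]

K[0,0] = 0.4266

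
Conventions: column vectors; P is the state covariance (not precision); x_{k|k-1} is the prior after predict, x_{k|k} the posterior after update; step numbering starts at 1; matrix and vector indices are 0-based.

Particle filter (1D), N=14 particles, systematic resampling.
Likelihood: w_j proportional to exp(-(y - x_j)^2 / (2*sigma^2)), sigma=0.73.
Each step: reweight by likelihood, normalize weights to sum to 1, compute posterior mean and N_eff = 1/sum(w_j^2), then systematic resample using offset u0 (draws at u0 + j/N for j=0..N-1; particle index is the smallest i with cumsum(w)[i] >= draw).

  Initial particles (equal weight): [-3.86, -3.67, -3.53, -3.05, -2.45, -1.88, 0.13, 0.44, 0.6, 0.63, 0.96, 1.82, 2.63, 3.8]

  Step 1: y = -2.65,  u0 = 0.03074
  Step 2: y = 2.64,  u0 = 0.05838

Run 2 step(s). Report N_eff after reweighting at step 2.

step 1: w=[0.0721, 0.1073, 0.1377, 0.2451, 0.2743, 0.1633, 0.0002, 0.0000, 0.0000, 0.0000, 0.0000, 0.0000, 0.0000, 0.0000]  mean=-2.8845  Neff=5.0600  idx=[0, 1, 1, 2, 2, 3, 3, 3, 4, 4, 4, 4, 5, 5]
step 2: w=[0.0000, 0.0000, 0.0000, 0.0000, 0.0000, 0.0000, 0.0000, 0.0000, 0.0029, 0.0029, 0.0029, 0.0029, 0.4942, 0.4942]  mean=-1.8866  Neff=2.0471  idx=[12, 12, 12, 12, 12, 12, 12, 13, 13, 13, 13, 13, 13, 13]

N_eff = 2.0471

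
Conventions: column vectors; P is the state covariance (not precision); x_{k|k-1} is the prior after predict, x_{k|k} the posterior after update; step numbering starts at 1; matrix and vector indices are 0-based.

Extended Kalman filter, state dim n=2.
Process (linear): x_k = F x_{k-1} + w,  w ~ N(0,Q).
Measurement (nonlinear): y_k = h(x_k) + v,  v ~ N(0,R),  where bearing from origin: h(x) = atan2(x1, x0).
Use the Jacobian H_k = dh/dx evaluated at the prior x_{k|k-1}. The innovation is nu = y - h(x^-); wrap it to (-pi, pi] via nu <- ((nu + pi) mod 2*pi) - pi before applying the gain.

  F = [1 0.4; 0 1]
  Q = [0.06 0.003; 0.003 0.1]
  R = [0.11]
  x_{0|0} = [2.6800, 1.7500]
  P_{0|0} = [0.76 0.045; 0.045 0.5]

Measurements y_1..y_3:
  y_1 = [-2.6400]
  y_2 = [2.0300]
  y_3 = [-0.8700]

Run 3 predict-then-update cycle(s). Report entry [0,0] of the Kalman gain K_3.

step 1: x^-=[3.3800, 1.7500]  P^-=[0.9360 0.2480; 0.2480 0.6000]  H_jac=[-0.1208 0.2333]  S=[0.1423]  K=[-0.3878; 0.7730]  nu=[-3.1177]  x^+=[4.5892, -0.6600]  P^+=[0.9146 0.2907; 0.2907 0.5149]
step 2: x^-=[4.3252, -0.6600]  P^-=[1.2895 0.4997; 0.4997 0.6149]  H_jac=[0.0345 0.2259]  S=[0.1507]  K=[1.0441; 1.0362]  nu=[2.1814]  x^+=[6.6028, 1.6004]  P^+=[1.1252 0.3366; 0.3366 0.4531]
step 3: x^-=[7.2430, 1.6004]  P^-=[1.5270 0.5208; 0.5208 0.5531]  H_jac=[-0.0291 0.1316]  S=[0.1169]  K=[0.2066; 0.4933]  nu=[-1.0875]  x^+=[7.0183, 1.0640]  P^+=[1.5220 0.5089; 0.5089 0.5247]

K[0,0] = 0.2066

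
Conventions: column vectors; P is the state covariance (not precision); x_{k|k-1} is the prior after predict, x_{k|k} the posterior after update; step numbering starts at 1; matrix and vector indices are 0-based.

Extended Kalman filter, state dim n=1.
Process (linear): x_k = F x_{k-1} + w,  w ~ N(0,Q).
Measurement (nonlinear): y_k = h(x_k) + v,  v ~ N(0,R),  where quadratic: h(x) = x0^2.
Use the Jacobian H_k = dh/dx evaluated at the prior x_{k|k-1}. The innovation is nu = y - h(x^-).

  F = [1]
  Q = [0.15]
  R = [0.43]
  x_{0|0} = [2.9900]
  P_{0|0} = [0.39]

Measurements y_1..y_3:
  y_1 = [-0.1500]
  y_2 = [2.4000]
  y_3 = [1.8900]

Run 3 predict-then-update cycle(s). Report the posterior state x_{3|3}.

step 1: x^-=[2.9900]  P^-=[0.5400]  H_jac=[5.9800]  S=[19.7406]  K=[0.1636]  nu=[-9.0901]  x^+=[1.5030]  P^+=[0.0118]
step 2: x^-=[1.5030]  P^-=[0.1618]  H_jac=[3.0061]  S=[1.8917]  K=[0.2570]  nu=[0.1409]  x^+=[1.5392]  P^+=[0.0368]
step 3: x^-=[1.5392]  P^-=[0.1868]  H_jac=[3.0785]  S=[2.2000]  K=[0.2613]  nu=[-0.4793]  x^+=[1.4140]  P^+=[0.0365]

x_post = [1.4140]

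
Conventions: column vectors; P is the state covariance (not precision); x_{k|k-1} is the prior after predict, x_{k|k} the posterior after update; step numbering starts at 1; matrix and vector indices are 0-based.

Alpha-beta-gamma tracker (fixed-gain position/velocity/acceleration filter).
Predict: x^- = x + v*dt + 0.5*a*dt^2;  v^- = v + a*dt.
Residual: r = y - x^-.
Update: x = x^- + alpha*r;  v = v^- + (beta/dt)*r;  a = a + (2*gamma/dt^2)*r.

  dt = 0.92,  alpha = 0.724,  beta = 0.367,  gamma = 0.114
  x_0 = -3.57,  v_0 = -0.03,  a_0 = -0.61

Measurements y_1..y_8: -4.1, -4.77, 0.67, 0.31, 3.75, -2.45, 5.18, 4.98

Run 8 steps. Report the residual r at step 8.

resid = -0.6667

step 1: x_pred=-3.8558  r=-0.2442  x^+=-4.0326  v^+=-0.6886  a^+=-0.6758
step 2: x_pred=-4.9521  r=0.1821  x^+=-4.8203  v^+=-1.2377  a^+=-0.6267
step 3: x_pred=-6.2242  r=6.8942  x^+=-1.2328  v^+=0.9359  a^+=1.2304
step 4: x_pred=0.1489  r=0.1611  x^+=0.2655  v^+=2.1321  a^+=1.2738
step 5: x_pred=2.7661  r=0.9839  x^+=3.4785  v^+=3.6965  a^+=1.5388
step 6: x_pred=7.5304  r=-9.9804  x^+=0.3046  v^+=1.1309  a^+=-1.1497
step 7: x_pred=0.8584  r=4.3216  x^+=3.9873  v^+=1.7971  a^+=0.0145
step 8: x_pred=5.6467  r=-0.6667  x^+=5.1640  v^+=1.5444  a^+=-0.1651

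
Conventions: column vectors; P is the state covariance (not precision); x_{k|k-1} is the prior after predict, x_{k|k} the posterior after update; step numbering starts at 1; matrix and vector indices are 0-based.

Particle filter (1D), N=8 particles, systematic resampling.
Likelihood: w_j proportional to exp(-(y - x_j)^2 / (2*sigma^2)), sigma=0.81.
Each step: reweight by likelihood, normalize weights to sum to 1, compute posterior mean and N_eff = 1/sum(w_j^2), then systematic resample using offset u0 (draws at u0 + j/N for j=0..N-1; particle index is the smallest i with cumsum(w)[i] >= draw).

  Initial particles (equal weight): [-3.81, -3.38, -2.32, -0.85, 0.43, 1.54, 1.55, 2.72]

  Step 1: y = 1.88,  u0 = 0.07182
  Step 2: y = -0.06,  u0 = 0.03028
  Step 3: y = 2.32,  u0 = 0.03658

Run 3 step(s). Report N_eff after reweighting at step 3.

step 1: w=[0.0000, 0.0000, 0.0000, 0.0013, 0.0767, 0.3488, 0.3506, 0.2225]  mean=1.7178  Neff=3.3331  idx=[4, 5, 5, 6, 6, 6, 7, 7]
step 2: w=[0.5412, 0.0924, 0.0924, 0.0901, 0.0901, 0.0901, 0.0018, 0.0018]  mean=0.9462  Neff=2.9907  idx=[0, 0, 0, 0, 0, 2, 3, 4]
step 3: w=[0.0295, 0.0295, 0.0295, 0.0295, 0.0295, 0.2820, 0.2853, 0.2853]  mean=1.3822  Neff=4.0536  idx=[1, 5, 5, 5, 6, 6, 7, 7]

N_eff = 4.0536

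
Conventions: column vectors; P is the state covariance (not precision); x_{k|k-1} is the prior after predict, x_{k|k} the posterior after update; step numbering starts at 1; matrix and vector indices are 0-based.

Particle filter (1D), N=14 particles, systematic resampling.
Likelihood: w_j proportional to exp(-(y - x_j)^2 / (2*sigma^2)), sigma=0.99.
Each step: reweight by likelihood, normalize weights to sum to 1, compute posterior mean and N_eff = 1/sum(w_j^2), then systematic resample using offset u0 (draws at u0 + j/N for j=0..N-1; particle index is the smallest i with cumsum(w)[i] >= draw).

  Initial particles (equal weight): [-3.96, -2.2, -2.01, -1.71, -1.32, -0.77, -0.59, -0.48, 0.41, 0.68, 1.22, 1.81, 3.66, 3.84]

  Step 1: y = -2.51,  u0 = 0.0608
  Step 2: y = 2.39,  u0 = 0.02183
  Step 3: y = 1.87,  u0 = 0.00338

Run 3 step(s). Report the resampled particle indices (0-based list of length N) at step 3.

step 1: w=[0.0880, 0.2448, 0.2263, 0.1855, 0.1249, 0.0549, 0.0392, 0.0314, 0.0033, 0.0014, 0.0002, 0.0000, 0.0000, 0.0000]  mean=-1.9018  Neff=5.7318  idx=[0, 1, 1, 1, 2, 2, 2, 3, 3, 3, 4, 4, 5, 7]
step 2: w=[0.0000, 0.0009, 0.0009, 0.0009, 0.0022, 0.0022, 0.0022, 0.0080, 0.0080, 0.0080, 0.0377, 0.0377, 0.2591, 0.6323]  mean=-0.6625  Neff=2.1275  idx=[8, 11, 12, 12, 12, 13, 13, 13, 13, 13, 13, 13, 13, 13]
step 3: w=[0.0023, 0.0088, 0.0453, 0.0453, 0.0453, 0.0948, 0.0948, 0.0948, 0.0948, 0.0948, 0.0948, 0.0948, 0.0948, 0.0948]  mean=-0.5296  Neff=11.4835  idx=[1, 3, 4, 5, 6, 7, 8, 8, 9, 10, 11, 11, 12, 13]

resampled_idx = [1, 3, 4, 5, 6, 7, 8, 8, 9, 10, 11, 11, 12, 13]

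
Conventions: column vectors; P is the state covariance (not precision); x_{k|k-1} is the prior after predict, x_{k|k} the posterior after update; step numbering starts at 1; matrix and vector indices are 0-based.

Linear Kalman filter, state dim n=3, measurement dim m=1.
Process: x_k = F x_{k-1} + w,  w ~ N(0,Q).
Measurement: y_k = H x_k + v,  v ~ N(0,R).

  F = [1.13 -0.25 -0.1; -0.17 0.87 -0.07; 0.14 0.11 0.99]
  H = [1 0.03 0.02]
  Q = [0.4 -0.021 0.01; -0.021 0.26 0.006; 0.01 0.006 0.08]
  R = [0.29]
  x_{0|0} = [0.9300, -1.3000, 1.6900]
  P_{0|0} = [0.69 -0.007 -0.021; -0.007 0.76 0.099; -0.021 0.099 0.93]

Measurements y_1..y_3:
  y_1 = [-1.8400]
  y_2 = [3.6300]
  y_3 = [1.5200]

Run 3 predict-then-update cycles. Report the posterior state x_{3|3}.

x_post = [1.9443, -1.7605, 1.1918]

step 1: x^-=[1.2069, -1.4074, 1.6603]  P^-=[1.3515 -0.3251 -0.0432; -0.3251 0.8493 0.0854; -0.0432 0.0854 1.0297]  S=[1.6216]  K=[0.8269; -0.1837; -0.0124]  nu=[-3.0379]  x^+=[-1.3052, -0.8493, 1.6979]  P^+=[0.2427 -0.0787 -0.0266; -0.0787 0.7945 0.0817; -0.0266 0.0817 1.0295]
step 2: x^-=[-1.4323, -0.6359, 1.4048]  P^-=[0.8245 -0.3180 -0.1329; -0.3180 0.8861 0.0713; -0.1329 0.0713 1.1114]  S=[1.0914]  K=[0.7442; -0.2657; -0.0995]  nu=[5.0533]  x^+=[2.3286, -1.9786, 0.9020]  P^+=[0.2199 -0.1022 -0.0521; -0.1022 0.8091 0.0424; -0.0521 0.0424 1.1006]
step 3: x^-=[3.0357, -2.1804, 1.0014]  P^-=[0.8140 -0.3360 -0.1641; -0.3360 0.9080 0.0369; -0.1641 0.0369 1.1644]  S=[1.0787]  K=[0.7423; -0.2856; -0.1295]  nu=[-1.4703]  x^+=[1.9443, -1.7605, 1.1918]  P^+=[0.2197 -0.1074 -0.0604; -0.1074 0.8200 -0.0030; -0.0604 -0.0030 1.1463]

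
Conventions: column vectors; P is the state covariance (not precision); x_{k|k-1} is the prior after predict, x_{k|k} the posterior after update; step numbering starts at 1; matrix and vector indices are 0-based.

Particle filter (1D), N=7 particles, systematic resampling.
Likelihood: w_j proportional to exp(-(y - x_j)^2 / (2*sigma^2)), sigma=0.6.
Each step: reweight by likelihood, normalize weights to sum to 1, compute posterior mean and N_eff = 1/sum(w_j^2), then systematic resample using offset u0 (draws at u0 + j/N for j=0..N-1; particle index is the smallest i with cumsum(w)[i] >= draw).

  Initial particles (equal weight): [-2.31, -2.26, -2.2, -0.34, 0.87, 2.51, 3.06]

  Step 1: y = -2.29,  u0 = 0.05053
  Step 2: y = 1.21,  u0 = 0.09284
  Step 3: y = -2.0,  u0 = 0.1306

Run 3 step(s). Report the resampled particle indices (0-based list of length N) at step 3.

resampled_idx = [0, 1, 2, 3, 4, 5, 6]

step 1: w=[0.3340, 0.3338, 0.3305, 0.0017, 0.0000, 0.0000, 0.0000]  mean=-2.2536  Neff=3.0101  idx=[0, 0, 1, 1, 1, 2, 2]
step 2: w=[0.0791, 0.0791, 0.1285, 0.1285, 0.1285, 0.2281, 0.2281]  mean=-2.2405  Neff=6.0198  idx=[1, 2, 3, 4, 5, 6, 6]
step 3: w=[0.1358, 0.1413, 0.1413, 0.1413, 0.1468, 0.1468, 0.1468]  mean=-2.2404  Neff=6.9949  idx=[0, 1, 2, 3, 4, 5, 6]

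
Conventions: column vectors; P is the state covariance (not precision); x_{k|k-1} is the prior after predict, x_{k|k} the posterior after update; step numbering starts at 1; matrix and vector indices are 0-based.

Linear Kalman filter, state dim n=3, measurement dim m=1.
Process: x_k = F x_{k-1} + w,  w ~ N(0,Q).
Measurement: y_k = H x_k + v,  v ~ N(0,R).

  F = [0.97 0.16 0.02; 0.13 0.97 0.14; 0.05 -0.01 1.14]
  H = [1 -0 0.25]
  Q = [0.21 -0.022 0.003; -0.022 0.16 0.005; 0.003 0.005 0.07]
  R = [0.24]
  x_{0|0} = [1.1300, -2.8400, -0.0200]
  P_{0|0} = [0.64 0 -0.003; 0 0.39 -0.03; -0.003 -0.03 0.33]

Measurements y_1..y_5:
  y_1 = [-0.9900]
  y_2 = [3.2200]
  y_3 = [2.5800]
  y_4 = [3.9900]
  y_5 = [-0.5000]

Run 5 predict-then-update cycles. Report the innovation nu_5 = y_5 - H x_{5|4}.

step 1: x^-=[0.6413, -2.6107, 0.0621]  P^-=[0.8220 0.1185 0.0322; 0.1185 0.5360 0.0244; 0.0322 0.0244 0.5008]  S=[1.1094]  K=[0.7482; 0.1123; 0.1419]  nu=[-1.6468]  x^+=[-0.5908, -2.7957, -0.1715]  P^+=[0.2010 0.0253 -0.0856; 0.0253 0.5220 0.0068; -0.0856 0.0068 0.4785]
step 2: x^-=[-1.0239, -2.8126, -0.1971]  P^-=[0.4172 0.0984 -0.0707; 0.0984 0.6690 0.0730; -0.0707 0.0730 0.6825]  S=[0.6645]  K=[0.6012; 0.1756; 0.1504]  nu=[4.2931]  x^+=[1.5573, -2.0588, 0.4484]  P^+=[0.1770 0.0283 -0.1308; 0.0283 0.6485 0.0555; -0.1308 0.0555 0.6675]
step 3: x^-=[1.1902, -1.7318, 0.6096]  P^-=[0.3975 0.1142 -0.1089; 0.1142 0.8037 0.1487; -0.1089 0.1487 0.9218]  S=[0.6406]  K=[0.5779; 0.2364; 0.1897]  nu=[1.2374]  x^+=[1.9053, -1.4393, 0.8443]  P^+=[0.1835 0.0267 -0.1792; 0.0267 0.7679 0.1200; -0.1792 0.1200 0.8987]
step 4: x^-=[1.6348, -1.0302, 1.0722]  P^-=[0.4048 0.1288 -0.1453; 0.1288 0.9360 0.2481; -0.1453 0.2481 1.2153]  S=[0.6481]  K=[0.5685; 0.2944; 0.2446]  nu=[2.0872]  x^+=[2.8214, -0.4158, 1.5827]  P^+=[0.1953 0.0203 -0.2354; 0.0203 0.8799 0.2015; -0.2354 0.2015 1.1766]
step 5: x^-=[2.7019, 0.1851, 1.9495]  P^-=[0.4152 0.1378 -0.1860; 0.1378 1.0655 0.3724; -0.1860 0.3724 1.5682]  S=[0.6602]  K=[0.5585; 0.3498; 0.3121]  nu=[-3.6893]  x^+=[0.6415, -1.1054, 0.7983]  P^+=[0.2093 0.0089 -0.3011; 0.0089 0.9847 0.3004; -0.3011 0.3004 1.5039]

innov = [-3.6893]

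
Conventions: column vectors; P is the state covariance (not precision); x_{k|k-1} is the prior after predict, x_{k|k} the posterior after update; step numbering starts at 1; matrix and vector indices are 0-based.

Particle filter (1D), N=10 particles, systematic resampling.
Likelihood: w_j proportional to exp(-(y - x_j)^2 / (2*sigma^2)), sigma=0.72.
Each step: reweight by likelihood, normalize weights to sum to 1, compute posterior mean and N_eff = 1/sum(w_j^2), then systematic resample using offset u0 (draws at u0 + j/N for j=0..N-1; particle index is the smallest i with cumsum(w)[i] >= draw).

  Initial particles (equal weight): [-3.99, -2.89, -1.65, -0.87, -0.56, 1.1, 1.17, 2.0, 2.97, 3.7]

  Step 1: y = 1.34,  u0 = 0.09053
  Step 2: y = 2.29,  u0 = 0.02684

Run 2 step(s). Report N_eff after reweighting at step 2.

N_eff = 7.4165

step 1: w=[0.0000, 0.0000, 0.0001, 0.0033, 0.0114, 0.3507, 0.3606, 0.2436, 0.0286, 0.0017]  mean=1.3767  Neff=3.1916  idx=[5, 5, 5, 6, 6, 6, 6, 7, 7, 8]
step 2: w=[0.0574, 0.0574, 0.0574, 0.0671, 0.0671, 0.0671, 0.0671, 0.2075, 0.2075, 0.1441]  mean=1.7618  Neff=7.4165  idx=[0, 2, 3, 5, 6, 7, 7, 8, 8, 9]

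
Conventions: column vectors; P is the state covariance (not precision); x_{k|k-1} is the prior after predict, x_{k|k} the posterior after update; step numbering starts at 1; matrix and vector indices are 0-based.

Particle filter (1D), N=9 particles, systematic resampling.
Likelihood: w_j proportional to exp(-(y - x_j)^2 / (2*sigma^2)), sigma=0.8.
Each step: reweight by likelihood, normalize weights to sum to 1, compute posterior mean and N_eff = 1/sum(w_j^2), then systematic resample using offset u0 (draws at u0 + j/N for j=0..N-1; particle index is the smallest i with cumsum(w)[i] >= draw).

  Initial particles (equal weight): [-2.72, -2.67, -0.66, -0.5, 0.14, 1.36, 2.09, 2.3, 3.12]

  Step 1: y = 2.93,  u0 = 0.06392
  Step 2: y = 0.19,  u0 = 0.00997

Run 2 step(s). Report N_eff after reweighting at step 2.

step 1: w=[0.0000, 0.0000, 0.0000, 0.0000, 0.0009, 0.0600, 0.2371, 0.3018, 0.4001]  mean=2.5197  Neff=3.2157  idx=[6, 6, 6, 7, 7, 8, 8, 8, 8]
step 2: w=[0.2428, 0.2428, 0.2428, 0.1258, 0.1258, 0.0050, 0.0050, 0.0050, 0.0050]  mean=2.1634  Neff=4.7927  idx=[0, 0, 0, 1, 1, 2, 2, 3, 4]

N_eff = 4.7927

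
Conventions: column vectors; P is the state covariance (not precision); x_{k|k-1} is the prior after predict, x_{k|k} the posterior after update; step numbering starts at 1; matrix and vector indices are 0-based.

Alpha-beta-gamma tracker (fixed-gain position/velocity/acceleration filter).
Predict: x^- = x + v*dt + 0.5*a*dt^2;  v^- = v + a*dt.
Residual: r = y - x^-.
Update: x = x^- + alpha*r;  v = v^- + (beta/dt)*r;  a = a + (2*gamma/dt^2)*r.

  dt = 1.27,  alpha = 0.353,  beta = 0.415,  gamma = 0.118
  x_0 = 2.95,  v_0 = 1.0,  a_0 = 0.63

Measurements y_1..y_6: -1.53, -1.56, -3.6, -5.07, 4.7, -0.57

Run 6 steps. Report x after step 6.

step 1: x_pred=4.7281  r=-6.2581  x^+=2.5190  v^+=-0.2449  a^+=-0.2857
step 2: x_pred=1.9776  r=-3.5376  x^+=0.7288  v^+=-1.7637  a^+=-0.8033
step 3: x_pred=-2.1588  r=-1.4412  x^+=-2.6676  v^+=-3.2548  a^+=-1.0142
step 4: x_pred=-7.6190  r=2.5490  x^+=-6.7192  v^+=-3.7098  a^+=-0.6412
step 5: x_pred=-11.9478  r=16.6478  x^+=-6.0711  v^+=0.9159  a^+=1.7947
step 6: x_pred=-3.4606  r=2.8906  x^+=-2.4402  v^+=4.1397  a^+=2.2177

x_post = -2.4402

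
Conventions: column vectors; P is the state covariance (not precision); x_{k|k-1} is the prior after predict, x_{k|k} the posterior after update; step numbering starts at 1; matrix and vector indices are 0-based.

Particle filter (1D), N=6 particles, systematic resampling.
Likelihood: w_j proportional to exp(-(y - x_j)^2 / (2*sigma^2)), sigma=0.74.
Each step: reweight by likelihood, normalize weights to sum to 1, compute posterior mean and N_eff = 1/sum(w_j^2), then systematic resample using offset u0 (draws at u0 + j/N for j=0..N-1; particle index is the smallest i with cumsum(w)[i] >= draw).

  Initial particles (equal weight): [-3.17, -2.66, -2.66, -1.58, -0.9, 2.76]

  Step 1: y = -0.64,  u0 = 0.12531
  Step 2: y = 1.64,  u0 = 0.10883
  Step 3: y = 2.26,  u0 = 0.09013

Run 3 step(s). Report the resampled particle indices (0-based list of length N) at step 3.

step 1: w=[0.0020, 0.0168, 0.0168, 0.3105, 0.6540, 0.0000]  mean=-1.1746  Neff=1.9060  idx=[3, 3, 4, 4, 4, 4]
step 2: w=[0.0069, 0.0069, 0.2466, 0.2466, 0.2466, 0.2466]  mean=-0.9094  Neff=4.1111  idx=[2, 3, 3, 4, 5, 5]
step 3: w=[0.1667, 0.1667, 0.1667, 0.1667, 0.1667, 0.1667]  mean=-0.9000  Neff=6.0000  idx=[0, 1, 2, 3, 4, 5]

resampled_idx = [0, 1, 2, 3, 4, 5]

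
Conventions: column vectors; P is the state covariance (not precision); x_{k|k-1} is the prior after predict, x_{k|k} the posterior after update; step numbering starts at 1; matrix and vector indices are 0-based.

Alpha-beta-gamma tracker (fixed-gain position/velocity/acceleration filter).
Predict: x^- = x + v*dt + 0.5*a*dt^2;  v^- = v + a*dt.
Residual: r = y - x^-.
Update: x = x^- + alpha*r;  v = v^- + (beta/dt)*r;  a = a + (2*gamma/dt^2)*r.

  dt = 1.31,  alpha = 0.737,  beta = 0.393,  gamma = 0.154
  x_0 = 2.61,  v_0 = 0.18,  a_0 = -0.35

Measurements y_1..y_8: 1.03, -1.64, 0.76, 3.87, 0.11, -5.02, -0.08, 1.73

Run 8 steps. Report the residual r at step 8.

step 1: x_pred=2.5455  r=-1.5155  x^+=1.4286  v^+=-0.7331  a^+=-0.6220
step 2: x_pred=-0.0655  r=-1.5745  x^+=-1.2259  v^+=-2.0203  a^+=-0.9046
step 3: x_pred=-4.6487  r=5.4087  x^+=-0.6625  v^+=-1.5827  a^+=0.0662
step 4: x_pred=-2.6790  r=6.5490  x^+=2.1476  v^+=0.4687  a^+=1.2416
step 5: x_pred=3.8269  r=-3.7169  x^+=1.0875  v^+=0.9801  a^+=0.5745
step 6: x_pred=2.8643  r=-7.8843  x^+=-2.9464  v^+=-0.6327  a^+=-0.8406
step 7: x_pred=-4.4965  r=4.4165  x^+=-1.2415  v^+=-0.4089  a^+=-0.0479
step 8: x_pred=-1.8184  r=3.5484  x^+=0.7968  v^+=0.5928  a^+=0.5889

resid = 3.5484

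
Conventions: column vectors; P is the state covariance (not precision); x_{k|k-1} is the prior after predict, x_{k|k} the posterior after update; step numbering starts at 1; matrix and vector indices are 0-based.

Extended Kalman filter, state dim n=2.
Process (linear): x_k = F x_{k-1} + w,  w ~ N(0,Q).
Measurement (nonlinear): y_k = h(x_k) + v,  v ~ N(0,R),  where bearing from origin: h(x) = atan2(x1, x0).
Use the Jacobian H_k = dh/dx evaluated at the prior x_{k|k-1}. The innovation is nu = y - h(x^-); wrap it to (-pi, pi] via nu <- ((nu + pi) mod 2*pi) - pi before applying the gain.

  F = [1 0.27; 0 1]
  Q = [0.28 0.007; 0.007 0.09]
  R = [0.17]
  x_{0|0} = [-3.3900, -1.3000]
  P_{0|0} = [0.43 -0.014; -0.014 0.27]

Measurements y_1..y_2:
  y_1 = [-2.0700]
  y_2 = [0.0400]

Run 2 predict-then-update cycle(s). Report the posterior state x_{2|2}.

x_post = [-3.2277, -2.6960]

step 1: x^-=[-3.7410, -1.3000]  P^-=[0.7221 0.0659; 0.0659 0.3600]  H_jac=[0.0829 -0.2385]  S=[0.1928]  K=[0.2289; -0.4169]  nu=[0.7371]  x^+=[-3.5723, -1.6073]  P^+=[0.7120 0.0843; 0.0843 0.3265]
step 2: x^-=[-4.0063, -1.6073]  P^-=[1.0613 0.1794; 0.1794 0.4165]  H_jac=[0.0863 -0.2150]  S=[0.1905]  K=[0.2781; -0.3888]  nu=[2.8000]  x^+=[-3.2277, -2.6960]  P^+=[1.0466 0.2000; 0.2000 0.3877]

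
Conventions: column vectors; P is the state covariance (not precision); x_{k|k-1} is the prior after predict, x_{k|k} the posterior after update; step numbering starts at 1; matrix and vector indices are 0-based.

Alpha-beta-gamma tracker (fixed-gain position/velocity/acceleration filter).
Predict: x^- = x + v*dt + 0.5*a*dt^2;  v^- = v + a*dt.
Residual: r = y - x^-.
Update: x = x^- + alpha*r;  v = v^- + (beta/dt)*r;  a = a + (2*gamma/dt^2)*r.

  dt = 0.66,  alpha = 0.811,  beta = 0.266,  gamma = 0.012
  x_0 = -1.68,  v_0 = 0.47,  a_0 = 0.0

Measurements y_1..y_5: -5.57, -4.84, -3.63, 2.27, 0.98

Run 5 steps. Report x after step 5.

x_post = 1.2831

step 1: x_pred=-1.3698  r=-4.2002  x^+=-4.7762  v^+=-1.2228  a^+=-0.2314
step 2: x_pred=-5.6336  r=0.7936  x^+=-4.9900  v^+=-1.0557  a^+=-0.1877
step 3: x_pred=-5.7276  r=2.0976  x^+=-4.0265  v^+=-0.3342  a^+=-0.0721
step 4: x_pred=-4.2627  r=6.5327  x^+=1.0353  v^+=2.2511  a^+=0.2878
step 5: x_pred=2.5837  r=-1.6037  x^+=1.2831  v^+=1.7947  a^+=0.1994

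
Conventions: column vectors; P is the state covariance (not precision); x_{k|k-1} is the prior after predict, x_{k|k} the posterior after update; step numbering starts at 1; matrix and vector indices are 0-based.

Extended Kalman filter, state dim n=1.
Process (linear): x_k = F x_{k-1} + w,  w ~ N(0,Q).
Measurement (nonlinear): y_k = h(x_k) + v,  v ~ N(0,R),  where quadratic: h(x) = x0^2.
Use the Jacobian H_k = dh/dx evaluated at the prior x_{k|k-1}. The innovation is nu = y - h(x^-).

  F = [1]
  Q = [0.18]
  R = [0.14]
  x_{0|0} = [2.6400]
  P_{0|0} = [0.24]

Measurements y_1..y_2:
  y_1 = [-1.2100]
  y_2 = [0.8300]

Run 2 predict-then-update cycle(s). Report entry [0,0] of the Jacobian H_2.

H_jac[0,0] = 2.2183

step 1: x^-=[2.6400]  P^-=[0.4200]  H_jac=[5.2800]  S=[11.8489]  K=[0.1872]  nu=[-8.1796]  x^+=[1.1091]  P^+=[0.0050]
step 2: x^-=[1.1091]  P^-=[0.1850]  H_jac=[2.2183]  S=[1.0502]  K=[0.3907]  nu=[-0.4002]  x^+=[0.9528]  P^+=[0.0247]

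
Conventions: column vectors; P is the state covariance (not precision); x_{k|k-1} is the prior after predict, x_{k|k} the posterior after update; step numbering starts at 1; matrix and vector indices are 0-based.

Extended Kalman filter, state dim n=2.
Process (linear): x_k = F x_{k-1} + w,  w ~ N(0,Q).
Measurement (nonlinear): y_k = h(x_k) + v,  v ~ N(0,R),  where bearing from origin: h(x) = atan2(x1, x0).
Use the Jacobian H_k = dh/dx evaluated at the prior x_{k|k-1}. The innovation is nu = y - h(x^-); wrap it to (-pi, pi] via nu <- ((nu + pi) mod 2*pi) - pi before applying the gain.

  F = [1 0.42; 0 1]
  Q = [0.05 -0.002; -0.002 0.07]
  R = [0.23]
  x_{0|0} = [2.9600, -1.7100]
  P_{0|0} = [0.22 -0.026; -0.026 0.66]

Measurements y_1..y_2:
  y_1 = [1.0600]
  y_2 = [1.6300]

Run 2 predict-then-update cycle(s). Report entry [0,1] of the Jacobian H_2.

H_jac[0,1] = 0.3458

step 1: x^-=[2.2418, -1.7100]  P^-=[0.3646 0.2492; 0.2492 0.7300]  H_jac=[0.2151 0.2820]  S=[0.3352]  K=[0.4437; 0.7742]  nu=[1.7116]  x^+=[3.0012, -0.3849]  P^+=[0.2986 0.1341; 0.1341 0.5291]
step 2: x^-=[2.8395, -0.3849]  P^-=[0.5546 0.3543; 0.3543 0.5991]  H_jac=[0.0469 0.3458]  S=[0.3144]  K=[0.4725; 0.7119]  nu=[1.7647]  x^+=[3.6733, 0.8715]  P^+=[0.4844 0.2486; 0.2486 0.4398]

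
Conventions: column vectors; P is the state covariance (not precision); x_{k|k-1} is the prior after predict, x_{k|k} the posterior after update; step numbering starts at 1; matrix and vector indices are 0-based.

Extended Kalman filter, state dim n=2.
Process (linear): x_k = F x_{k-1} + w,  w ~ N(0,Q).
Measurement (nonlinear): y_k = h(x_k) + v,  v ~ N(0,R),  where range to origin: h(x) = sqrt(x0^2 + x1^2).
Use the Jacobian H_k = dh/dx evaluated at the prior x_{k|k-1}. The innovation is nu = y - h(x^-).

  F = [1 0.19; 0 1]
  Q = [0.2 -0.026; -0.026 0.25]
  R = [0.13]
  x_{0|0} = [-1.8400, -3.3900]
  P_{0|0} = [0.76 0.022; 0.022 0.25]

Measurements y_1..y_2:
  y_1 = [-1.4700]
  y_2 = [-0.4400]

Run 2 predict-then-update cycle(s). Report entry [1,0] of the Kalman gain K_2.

K[1,0] = -0.4347

step 1: x^-=[-2.4841, -3.3900]  P^-=[0.9774 0.0435; 0.0435 0.5000]  H_jac=[-0.5911 -0.8066]  S=[0.8383]  K=[-0.7310; -0.5118]  nu=[-5.6727]  x^+=[1.6628, -0.4867]  P^+=[0.5294 -0.2701; -0.2701 0.2804]
step 2: x^-=[1.5703, -0.4867]  P^-=[0.6369 -0.2428; -0.2428 0.5304]  H_jac=[0.9552 -0.2960]  S=[0.8949]  K=[0.7601; -0.4347]  nu=[-2.0840]  x^+=[-0.0138, 0.4192]  P^+=[0.1198 0.0528; 0.0528 0.3613]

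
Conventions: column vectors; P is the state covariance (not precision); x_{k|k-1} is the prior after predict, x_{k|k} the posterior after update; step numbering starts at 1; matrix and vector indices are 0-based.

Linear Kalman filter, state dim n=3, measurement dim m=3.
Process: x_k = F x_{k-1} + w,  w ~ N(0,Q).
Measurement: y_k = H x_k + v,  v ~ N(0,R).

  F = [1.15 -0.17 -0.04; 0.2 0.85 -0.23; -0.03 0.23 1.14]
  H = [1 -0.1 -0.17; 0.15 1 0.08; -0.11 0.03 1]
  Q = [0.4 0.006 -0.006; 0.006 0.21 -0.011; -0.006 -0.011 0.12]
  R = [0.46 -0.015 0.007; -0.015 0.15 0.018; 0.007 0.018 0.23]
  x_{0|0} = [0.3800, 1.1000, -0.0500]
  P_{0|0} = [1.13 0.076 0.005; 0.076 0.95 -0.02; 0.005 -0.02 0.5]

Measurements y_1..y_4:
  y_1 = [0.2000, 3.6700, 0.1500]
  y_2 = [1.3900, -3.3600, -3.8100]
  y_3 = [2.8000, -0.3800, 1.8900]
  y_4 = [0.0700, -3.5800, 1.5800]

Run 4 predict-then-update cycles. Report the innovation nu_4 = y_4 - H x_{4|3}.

innov = [-2.0060, -3.5472, 1.8611]

step 1: x^-=[0.2520, 1.0225, 0.1846]  P^-=[1.8922 0.2035 -0.0738; 0.2035 1.0012 0.0213; -0.0738 0.0213 0.8092]  S=[2.3708 0.3503 -0.4108; 0.3503 1.2616 0.0710; -0.4108 0.0710 1.0792]  K=[0.7755 0.1646 0.0288; -0.0947 0.8491 -0.0651; 0.0436 0.0037 0.7743]  nu=[0.0816, 2.5949, -0.0376]  x^+=[0.7414, 3.2205, 0.1688]  P^+=[0.3595 -0.0448 0.0559; -0.0448 0.1351 -0.0093; 0.0559 -0.0093 0.1849]
step 2: x^-=[0.2983, 2.8469, 0.9109]  P^-=[0.8919 0.0133 0.0310; 0.0133 0.3150 -0.0316; 0.0310 -0.0316 0.3596]  S=[1.3511 0.1028 -0.1177; 0.1028 0.4871 0.0128; -0.1177 0.0128 0.5919]  K=[0.6432 0.1710 0.0116; -0.0657 0.6613 -0.0672; 0.0345 -0.0195 0.6075]  nu=[1.5312, -6.3245, -4.7735]  x^+=[0.1464, -1.1151, -1.8132]  P^+=[0.2977 -0.0320 0.0439; -0.0320 0.1046 -0.0107; 0.0439 -0.0107 0.1448]
step 3: x^-=[0.4305, -0.5016, -2.3279]  P^-=[0.8052 0.0185 0.0243; 0.0185 0.2944 -0.0304; 0.0243 -0.0304 0.3058]  S=[1.2640 0.0971 -0.1058; 0.0971 0.4658 0.0090; -0.1058 0.0090 0.5385]  K=[0.6189 0.1741 0.0003; -0.0598 0.6466 -0.0664; 0.0296 -0.0221 0.5674]  nu=[1.9236, 0.2432, 4.2803]  x^+=[1.6646, -0.7436, 0.1523]  P^+=[0.2860 -0.0292 0.0399; -0.0292 0.1019 -0.0103; 0.0399 -0.0103 0.1350]
step 4: x^-=[2.0345, -0.3342, -0.0473]  P^-=[0.7890 0.0198 0.0205; 0.0198 0.2926 -0.0289; 0.0205 -0.0289 0.2934]  S=[1.2485 0.0958 -0.1058; 0.0958 0.4641 0.0091; -0.1058 0.0091 0.5268]  K=[0.6138 0.1745 -0.0044; -0.0587 0.6454 -0.0652; 0.0276 -0.0217 0.5569]  nu=[-2.0060, -3.5472, 1.8611]  x^+=[0.1760, -2.6271, 1.0105]  P^+=[0.2834 -0.0287 0.0385; -0.0287 0.1016 -0.0100; 0.0385 -0.0100 0.1324]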